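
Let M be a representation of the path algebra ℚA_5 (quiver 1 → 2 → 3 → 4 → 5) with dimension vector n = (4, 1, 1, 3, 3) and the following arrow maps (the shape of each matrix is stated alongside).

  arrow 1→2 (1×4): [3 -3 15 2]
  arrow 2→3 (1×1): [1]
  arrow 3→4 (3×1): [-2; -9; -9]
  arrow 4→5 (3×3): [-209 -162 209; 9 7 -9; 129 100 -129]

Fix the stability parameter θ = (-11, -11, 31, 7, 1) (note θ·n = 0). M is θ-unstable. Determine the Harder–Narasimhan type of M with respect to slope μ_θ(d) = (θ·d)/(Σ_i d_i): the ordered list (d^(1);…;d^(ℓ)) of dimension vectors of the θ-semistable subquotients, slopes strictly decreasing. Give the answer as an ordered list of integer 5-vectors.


Via rank(M_{q-1}∘⋯∘M_p): M ≅ I[1,1]^3, I[1,5], I[4,4], I[4,5], I[5,5].
μ_θ-semistable layers: μ^(1)=13; μ^(2)=7; μ^(3)=4; μ^(4)=1; μ^(5)=-11

((0, 0, 1, 1, 1); (0, 0, 0, 1, 0); (0, 0, 0, 1, 1); (0, 0, 0, 0, 1); (4, 1, 0, 0, 0))


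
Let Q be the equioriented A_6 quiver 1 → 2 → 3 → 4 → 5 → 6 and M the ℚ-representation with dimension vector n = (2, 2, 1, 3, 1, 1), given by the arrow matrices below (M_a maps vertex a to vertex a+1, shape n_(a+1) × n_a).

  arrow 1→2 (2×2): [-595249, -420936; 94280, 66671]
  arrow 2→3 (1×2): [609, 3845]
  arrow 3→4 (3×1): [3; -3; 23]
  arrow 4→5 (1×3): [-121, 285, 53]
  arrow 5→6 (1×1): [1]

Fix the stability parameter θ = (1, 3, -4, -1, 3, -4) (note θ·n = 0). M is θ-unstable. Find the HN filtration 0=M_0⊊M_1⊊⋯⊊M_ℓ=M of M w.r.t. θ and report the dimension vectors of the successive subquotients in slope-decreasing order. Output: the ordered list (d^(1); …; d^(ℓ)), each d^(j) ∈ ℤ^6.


Via rank(M_{q-1}∘⋯∘M_p): M ≅ I[1,2], I[1,6], I[4,4]^2.
μ_θ-semistable layers: μ^(1)=3; μ^(2)=1; μ^(3)=-1/3; μ^(4)=-1

((0, 1, 0, 0, 0, 0); (1, 0, 0, 0, 0, 0); (1, 1, 1, 1, 1, 1); (0, 0, 0, 2, 0, 0))


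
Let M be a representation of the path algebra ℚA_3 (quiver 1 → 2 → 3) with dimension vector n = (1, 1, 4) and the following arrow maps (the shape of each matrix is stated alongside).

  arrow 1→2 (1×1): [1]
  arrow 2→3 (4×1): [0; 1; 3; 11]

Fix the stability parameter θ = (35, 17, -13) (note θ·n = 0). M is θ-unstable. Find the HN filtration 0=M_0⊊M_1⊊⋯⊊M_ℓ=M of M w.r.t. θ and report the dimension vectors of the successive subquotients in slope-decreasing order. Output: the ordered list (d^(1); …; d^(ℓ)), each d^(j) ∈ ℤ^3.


Interval decomposition of M: I[1,3], I[3,3]^3.
HN type (ℓ=2): μ^(1)=13; μ^(2)=-13

((1, 1, 1); (0, 0, 3))


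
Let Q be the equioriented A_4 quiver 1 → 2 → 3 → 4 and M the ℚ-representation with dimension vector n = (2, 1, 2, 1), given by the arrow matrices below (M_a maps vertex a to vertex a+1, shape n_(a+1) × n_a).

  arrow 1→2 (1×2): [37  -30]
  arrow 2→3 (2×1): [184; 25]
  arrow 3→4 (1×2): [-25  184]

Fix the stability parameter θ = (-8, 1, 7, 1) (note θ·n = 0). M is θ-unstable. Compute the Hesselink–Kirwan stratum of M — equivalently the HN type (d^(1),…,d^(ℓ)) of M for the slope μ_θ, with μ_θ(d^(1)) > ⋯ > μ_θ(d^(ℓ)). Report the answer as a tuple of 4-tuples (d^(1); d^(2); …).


Interval decomposition of M: I[1,1], I[1,3], I[3,4].
HN type (ℓ=4): μ^(1)=7; μ^(2)=4; μ^(3)=1; μ^(4)=-8

((0, 0, 1, 0); (0, 0, 1, 1); (0, 1, 0, 0); (2, 0, 0, 0))


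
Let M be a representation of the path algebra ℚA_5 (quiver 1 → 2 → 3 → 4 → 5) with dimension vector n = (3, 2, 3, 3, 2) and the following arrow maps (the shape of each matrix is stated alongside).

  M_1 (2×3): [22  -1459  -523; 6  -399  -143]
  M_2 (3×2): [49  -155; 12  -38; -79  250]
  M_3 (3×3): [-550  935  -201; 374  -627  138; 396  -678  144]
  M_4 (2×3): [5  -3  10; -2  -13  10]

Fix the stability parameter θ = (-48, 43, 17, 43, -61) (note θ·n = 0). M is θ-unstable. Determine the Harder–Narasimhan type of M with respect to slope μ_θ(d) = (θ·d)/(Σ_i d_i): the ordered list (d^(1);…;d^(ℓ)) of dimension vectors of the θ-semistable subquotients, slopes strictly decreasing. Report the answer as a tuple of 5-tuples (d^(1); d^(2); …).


Barcode: M ≅ I[1,1], I[1,5]^2, I[3,3], I[4,4]. HN layers by μ_θ (4 steps, strictly decreasing):
  μ^(1)=43; μ^(2)=17; μ^(3)=21/2; μ^(4)=-48

((0, 0, 0, 1, 0); (0, 0, 1, 0, 0); (0, 2, 2, 2, 2); (3, 0, 0, 0, 0))


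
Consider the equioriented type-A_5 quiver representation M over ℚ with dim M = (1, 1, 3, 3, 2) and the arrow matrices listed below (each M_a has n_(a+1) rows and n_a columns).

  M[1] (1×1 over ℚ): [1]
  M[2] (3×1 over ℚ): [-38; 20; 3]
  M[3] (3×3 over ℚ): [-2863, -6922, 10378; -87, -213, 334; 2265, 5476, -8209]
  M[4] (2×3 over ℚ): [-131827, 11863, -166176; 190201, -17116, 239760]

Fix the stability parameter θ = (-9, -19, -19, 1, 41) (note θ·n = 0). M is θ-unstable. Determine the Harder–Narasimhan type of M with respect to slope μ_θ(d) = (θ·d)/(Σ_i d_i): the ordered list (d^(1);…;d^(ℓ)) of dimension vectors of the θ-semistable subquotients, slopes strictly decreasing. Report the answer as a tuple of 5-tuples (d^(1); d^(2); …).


Barcode: M ≅ I[1,4], I[3,5]^2. HN layers by μ_θ (4 steps, strictly decreasing):
  μ^(1)=41; μ^(2)=1; μ^(3)=-47/3; μ^(4)=-19

((0, 0, 0, 0, 2); (0, 0, 0, 3, 0); (1, 1, 1, 0, 0); (0, 0, 2, 0, 0))


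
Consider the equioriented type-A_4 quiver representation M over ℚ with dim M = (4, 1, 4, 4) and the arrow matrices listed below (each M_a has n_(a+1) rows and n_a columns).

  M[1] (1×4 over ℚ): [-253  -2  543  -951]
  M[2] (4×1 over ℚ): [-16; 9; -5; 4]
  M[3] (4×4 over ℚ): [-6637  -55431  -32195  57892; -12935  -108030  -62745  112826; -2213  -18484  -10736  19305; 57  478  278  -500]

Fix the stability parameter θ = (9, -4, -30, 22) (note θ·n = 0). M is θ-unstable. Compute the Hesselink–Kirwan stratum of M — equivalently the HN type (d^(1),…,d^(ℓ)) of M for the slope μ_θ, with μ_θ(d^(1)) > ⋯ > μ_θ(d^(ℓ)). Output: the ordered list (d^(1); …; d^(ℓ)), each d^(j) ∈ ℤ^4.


Barcode: M ≅ I[1,1]^3, I[1,4], I[3,4]^3. HN layers by μ_θ (4 steps, strictly decreasing):
  μ^(1)=22; μ^(2)=9; μ^(3)=-25/3; μ^(4)=-30

((0, 0, 0, 4); (3, 0, 0, 0); (1, 1, 1, 0); (0, 0, 3, 0))


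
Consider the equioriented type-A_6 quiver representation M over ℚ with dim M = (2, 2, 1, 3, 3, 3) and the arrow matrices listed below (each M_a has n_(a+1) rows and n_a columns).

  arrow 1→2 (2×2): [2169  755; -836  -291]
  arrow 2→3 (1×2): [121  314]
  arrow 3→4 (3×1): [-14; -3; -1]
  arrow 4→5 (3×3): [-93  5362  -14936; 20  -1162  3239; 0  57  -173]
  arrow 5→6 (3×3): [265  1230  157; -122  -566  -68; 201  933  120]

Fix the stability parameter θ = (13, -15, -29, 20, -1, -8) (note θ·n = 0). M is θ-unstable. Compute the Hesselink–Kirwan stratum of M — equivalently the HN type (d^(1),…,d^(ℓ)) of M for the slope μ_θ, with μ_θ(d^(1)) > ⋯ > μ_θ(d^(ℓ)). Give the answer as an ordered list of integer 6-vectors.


Via rank(M_{q-1}∘⋯∘M_p): M ≅ I[1,2], I[1,6], I[4,5], I[4,6], I[6,6].
μ_θ-semistable layers: μ^(1)=19/2; μ^(2)=11/3; μ^(3)=-1; μ^(4)=-8; μ^(5)=-31/3

((0, 0, 0, 1, 1, 0); (0, 0, 0, 2, 2, 2); (1, 1, 0, 0, 0, 0); (0, 0, 0, 0, 0, 1); (1, 1, 1, 0, 0, 0))


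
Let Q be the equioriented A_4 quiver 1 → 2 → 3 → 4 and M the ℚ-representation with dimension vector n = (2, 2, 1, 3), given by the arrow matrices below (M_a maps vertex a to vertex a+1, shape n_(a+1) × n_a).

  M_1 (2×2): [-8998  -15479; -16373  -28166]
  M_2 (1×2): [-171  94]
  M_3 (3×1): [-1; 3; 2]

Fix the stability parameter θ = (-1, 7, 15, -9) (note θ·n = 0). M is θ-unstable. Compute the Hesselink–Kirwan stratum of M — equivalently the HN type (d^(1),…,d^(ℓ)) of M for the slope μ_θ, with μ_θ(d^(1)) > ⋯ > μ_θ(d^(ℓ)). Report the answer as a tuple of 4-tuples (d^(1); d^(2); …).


Via rank(M_{q-1}∘⋯∘M_p): M ≅ I[1,2], I[1,4], I[4,4]^2.
μ_θ-semistable layers: μ^(1)=7; μ^(2)=13/3; μ^(3)=-1; μ^(4)=-9

((0, 1, 0, 0); (0, 1, 1, 1); (2, 0, 0, 0); (0, 0, 0, 2))


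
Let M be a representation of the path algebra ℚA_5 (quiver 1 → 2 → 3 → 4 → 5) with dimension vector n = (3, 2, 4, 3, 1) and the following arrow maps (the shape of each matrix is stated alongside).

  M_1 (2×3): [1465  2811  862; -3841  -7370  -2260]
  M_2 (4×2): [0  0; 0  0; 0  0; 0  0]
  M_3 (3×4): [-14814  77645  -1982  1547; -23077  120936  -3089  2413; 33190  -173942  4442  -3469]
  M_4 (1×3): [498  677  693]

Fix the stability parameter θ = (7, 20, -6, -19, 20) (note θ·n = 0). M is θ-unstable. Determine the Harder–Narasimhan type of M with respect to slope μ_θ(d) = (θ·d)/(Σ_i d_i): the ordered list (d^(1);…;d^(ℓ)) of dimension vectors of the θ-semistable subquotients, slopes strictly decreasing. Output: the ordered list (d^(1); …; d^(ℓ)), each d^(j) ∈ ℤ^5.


Via rank(M_{q-1}∘⋯∘M_p): M ≅ I[1,1], I[1,2]^2, I[3,3], I[3,4]^2, I[3,5].
μ_θ-semistable layers: μ^(1)=20; μ^(2)=7; μ^(3)=-6; μ^(4)=-25/2

((0, 2, 0, 0, 1); (3, 0, 0, 0, 0); (0, 0, 1, 0, 0); (0, 0, 3, 3, 0))


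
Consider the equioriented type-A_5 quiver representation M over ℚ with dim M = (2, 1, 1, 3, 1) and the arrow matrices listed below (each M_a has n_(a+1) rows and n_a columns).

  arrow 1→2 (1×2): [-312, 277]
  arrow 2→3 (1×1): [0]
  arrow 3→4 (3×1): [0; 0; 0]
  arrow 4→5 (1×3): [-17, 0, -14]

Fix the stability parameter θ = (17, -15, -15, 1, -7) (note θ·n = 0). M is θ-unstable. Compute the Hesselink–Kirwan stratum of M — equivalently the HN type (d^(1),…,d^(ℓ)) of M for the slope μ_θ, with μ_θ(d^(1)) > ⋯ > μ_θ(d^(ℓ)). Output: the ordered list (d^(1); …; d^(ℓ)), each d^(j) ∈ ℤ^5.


Interval decomposition of M: I[1,1], I[1,2], I[3,3], I[4,4]^2, I[4,5].
HN type (ℓ=4): μ^(1)=17; μ^(2)=1; μ^(3)=-3; μ^(4)=-15

((1, 0, 0, 0, 0); (1, 1, 0, 2, 0); (0, 0, 0, 1, 1); (0, 0, 1, 0, 0))


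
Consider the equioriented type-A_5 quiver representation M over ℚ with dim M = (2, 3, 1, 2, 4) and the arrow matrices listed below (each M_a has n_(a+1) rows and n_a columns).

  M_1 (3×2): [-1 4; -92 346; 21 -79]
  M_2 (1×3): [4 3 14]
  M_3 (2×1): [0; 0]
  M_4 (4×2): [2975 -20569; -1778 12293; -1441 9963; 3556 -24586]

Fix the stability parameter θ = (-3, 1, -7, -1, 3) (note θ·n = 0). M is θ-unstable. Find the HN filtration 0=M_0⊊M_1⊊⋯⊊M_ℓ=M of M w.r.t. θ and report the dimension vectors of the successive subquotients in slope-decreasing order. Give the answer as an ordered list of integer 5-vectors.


Interval decomposition of M: I[1,2], I[1,3], I[2,2], I[4,5]^2, I[5,5]^2.
HN type (ℓ=4): μ^(1)=3; μ^(2)=1; μ^(3)=-1; μ^(4)=-3

((0, 0, 0, 0, 4); (0, 2, 0, 0, 0); (0, 0, 0, 2, 0); (2, 1, 1, 0, 0))


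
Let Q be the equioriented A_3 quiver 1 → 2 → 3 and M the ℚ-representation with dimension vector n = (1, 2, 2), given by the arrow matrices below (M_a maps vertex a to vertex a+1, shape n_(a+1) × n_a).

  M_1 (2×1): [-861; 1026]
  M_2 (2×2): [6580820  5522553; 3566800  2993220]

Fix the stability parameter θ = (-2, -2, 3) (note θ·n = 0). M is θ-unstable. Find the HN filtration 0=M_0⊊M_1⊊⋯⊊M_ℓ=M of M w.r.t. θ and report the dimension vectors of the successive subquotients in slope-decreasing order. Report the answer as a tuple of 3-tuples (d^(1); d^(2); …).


Via rank(M_{q-1}∘⋯∘M_p): M ≅ I[1,3], I[2,2], I[3,3].
μ_θ-semistable layers: μ^(1)=3; μ^(2)=-2

((0, 0, 2); (1, 2, 0))


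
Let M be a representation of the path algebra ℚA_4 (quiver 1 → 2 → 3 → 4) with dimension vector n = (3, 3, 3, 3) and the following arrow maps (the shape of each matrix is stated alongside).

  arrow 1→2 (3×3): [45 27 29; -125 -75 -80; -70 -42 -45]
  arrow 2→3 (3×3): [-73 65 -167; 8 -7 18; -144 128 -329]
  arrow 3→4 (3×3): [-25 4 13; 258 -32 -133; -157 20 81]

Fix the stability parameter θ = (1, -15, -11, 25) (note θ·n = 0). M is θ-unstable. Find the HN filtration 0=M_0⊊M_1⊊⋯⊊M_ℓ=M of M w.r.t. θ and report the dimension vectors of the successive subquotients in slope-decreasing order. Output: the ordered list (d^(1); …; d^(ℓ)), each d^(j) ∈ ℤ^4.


Interval decomposition of M: I[1,1], I[1,3], I[1,4], I[2,4], I[4,4].
HN type (ℓ=5): μ^(1)=25; μ^(2)=1; μ^(3)=-25/3; μ^(4)=-11; μ^(5)=-15

((0, 0, 0, 3); (1, 0, 0, 0); (2, 2, 2, 0); (0, 0, 1, 0); (0, 1, 0, 0))


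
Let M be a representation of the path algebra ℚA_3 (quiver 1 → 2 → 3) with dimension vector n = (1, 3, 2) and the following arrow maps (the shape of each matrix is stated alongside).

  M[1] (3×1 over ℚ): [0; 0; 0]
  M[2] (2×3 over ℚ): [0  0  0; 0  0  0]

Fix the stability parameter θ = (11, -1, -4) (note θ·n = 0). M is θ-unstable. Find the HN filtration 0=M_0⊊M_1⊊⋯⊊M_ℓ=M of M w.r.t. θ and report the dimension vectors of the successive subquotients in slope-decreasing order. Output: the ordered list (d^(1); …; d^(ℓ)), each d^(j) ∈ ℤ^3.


Interval decomposition of M: I[1,1], I[2,2]^3, I[3,3]^2.
HN type (ℓ=3): μ^(1)=11; μ^(2)=-1; μ^(3)=-4

((1, 0, 0); (0, 3, 0); (0, 0, 2))


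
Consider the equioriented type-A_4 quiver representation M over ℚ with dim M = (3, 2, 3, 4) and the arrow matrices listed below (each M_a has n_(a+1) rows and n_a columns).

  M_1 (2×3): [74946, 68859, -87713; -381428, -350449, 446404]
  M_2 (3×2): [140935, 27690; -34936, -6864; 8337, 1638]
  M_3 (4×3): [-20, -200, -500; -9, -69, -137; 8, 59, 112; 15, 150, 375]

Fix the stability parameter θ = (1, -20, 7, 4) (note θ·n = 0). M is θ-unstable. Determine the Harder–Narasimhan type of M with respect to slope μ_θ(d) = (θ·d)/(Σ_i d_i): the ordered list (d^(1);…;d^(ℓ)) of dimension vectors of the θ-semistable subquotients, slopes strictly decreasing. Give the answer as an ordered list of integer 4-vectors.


Barcode: M ≅ I[1,1], I[1,2], I[1,3], I[3,4]^2, I[4,4]^2. HN layers by μ_θ (5 steps, strictly decreasing):
  μ^(1)=7; μ^(2)=11/2; μ^(3)=4; μ^(4)=1; μ^(5)=-19/2

((0, 0, 1, 0); (0, 0, 2, 2); (0, 0, 0, 2); (1, 0, 0, 0); (2, 2, 0, 0))


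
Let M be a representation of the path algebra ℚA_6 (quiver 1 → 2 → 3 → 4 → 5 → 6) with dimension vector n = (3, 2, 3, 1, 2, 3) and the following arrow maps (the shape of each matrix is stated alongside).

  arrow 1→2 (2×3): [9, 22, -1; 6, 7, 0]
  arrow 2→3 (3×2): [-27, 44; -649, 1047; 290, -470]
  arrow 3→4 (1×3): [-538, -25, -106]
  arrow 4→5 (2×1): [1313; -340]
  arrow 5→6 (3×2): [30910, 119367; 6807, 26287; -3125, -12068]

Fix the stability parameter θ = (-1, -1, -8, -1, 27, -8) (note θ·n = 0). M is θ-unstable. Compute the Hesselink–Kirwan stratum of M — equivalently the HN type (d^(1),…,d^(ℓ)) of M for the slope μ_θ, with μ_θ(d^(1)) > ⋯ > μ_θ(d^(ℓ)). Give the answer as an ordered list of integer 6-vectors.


Barcode: M ≅ I[1,1], I[1,3], I[1,6], I[3,3], I[5,6], I[6,6]. HN layers by μ_θ (4 steps, strictly decreasing):
  μ^(1)=19/2; μ^(2)=-1; μ^(3)=-10/3; μ^(4)=-8

((0, 0, 0, 0, 2, 2); (1, 0, 0, 1, 0, 0); (2, 2, 2, 0, 0, 0); (0, 0, 1, 0, 0, 1))


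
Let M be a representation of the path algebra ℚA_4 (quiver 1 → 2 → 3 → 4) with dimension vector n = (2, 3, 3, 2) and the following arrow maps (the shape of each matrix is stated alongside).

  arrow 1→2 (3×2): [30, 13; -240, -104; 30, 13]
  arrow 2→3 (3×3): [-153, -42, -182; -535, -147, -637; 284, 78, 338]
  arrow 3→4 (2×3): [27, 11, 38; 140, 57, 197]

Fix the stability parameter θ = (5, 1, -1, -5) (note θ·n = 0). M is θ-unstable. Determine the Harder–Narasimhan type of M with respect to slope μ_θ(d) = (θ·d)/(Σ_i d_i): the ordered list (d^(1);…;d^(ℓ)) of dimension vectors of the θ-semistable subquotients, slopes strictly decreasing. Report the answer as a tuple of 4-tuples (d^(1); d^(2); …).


Barcode: M ≅ I[1,1], I[1,4], I[2,2], I[2,4], I[3,3]. HN layers by μ_θ (5 steps, strictly decreasing):
  μ^(1)=5; μ^(2)=1; μ^(3)=0; μ^(4)=-1; μ^(5)=-5/3

((1, 0, 0, 0); (0, 1, 0, 0); (1, 1, 1, 1); (0, 0, 1, 0); (0, 1, 1, 1))


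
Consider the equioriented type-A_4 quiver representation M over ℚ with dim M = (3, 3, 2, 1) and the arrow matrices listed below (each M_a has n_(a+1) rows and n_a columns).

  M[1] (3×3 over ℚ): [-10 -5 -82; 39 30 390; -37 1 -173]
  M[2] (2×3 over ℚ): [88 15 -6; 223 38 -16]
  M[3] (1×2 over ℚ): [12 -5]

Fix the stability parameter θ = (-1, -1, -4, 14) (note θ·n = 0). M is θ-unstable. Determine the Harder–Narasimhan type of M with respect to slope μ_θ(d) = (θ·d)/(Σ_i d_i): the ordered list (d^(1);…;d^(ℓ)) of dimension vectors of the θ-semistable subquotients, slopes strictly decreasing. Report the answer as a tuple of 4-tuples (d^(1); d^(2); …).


Barcode: M ≅ I[1,2], I[1,3], I[1,4]. HN layers by μ_θ (3 steps, strictly decreasing):
  μ^(1)=14; μ^(2)=-1; μ^(3)=-2

((0, 0, 0, 1); (1, 1, 0, 0); (2, 2, 2, 0))


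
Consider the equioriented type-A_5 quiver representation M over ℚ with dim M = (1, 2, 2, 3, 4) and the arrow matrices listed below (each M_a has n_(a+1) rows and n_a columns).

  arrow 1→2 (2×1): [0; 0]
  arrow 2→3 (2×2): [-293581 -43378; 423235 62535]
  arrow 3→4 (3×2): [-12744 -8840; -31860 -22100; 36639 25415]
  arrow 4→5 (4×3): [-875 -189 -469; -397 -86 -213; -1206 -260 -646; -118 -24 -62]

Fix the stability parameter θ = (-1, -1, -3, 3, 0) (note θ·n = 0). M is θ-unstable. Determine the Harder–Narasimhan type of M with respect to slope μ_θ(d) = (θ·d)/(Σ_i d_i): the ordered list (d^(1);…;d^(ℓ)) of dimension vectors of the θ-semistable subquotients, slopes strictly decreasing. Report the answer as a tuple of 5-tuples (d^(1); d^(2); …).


Interval decomposition of M: I[1,1], I[2,3], I[2,5], I[4,4], I[4,5], I[5,5]^2.
HN type (ℓ=5): μ^(1)=3; μ^(2)=3/2; μ^(3)=0; μ^(4)=-1; μ^(5)=-2

((0, 0, 0, 1, 0); (0, 0, 0, 2, 2); (0, 0, 0, 0, 2); (1, 0, 0, 0, 0); (0, 2, 2, 0, 0))


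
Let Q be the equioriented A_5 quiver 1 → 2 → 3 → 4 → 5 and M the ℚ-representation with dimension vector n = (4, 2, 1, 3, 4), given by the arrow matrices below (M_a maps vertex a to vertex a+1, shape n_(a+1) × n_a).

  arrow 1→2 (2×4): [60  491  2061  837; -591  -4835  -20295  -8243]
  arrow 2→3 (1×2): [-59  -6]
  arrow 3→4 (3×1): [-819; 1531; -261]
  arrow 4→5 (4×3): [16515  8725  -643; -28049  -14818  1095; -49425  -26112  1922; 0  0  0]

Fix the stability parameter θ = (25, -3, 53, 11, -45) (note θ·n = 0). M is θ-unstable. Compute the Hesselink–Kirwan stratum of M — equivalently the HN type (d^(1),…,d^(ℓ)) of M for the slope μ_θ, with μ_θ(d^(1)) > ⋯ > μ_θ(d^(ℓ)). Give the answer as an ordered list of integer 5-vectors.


Via rank(M_{q-1}∘⋯∘M_p): M ≅ I[1,1]^2, I[1,2], I[1,5], I[4,5]^2, I[5,5].
μ_θ-semistable layers: μ^(1)=25; μ^(2)=11; μ^(3)=41/5; μ^(4)=-17; μ^(5)=-45

((2, 0, 0, 0, 0); (1, 1, 0, 0, 0); (1, 1, 1, 1, 1); (0, 0, 0, 2, 2); (0, 0, 0, 0, 1))


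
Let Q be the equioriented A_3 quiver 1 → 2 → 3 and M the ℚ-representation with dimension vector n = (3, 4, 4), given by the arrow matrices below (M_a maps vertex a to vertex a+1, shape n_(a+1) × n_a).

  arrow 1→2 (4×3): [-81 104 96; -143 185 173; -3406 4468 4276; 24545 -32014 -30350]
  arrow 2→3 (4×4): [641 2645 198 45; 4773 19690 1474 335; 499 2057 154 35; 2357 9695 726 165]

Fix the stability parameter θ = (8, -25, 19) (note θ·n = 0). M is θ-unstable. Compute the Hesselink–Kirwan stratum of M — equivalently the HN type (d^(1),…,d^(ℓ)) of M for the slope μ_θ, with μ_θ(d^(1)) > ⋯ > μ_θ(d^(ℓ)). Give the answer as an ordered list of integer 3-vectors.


Via rank(M_{q-1}∘⋯∘M_p): M ≅ I[1,1], I[1,2], I[1,3], I[2,2], I[2,3], I[3,3]^2.
μ_θ-semistable layers: μ^(1)=19; μ^(2)=8; μ^(3)=-17/2; μ^(4)=-25

((0, 0, 4); (1, 0, 0); (2, 2, 0); (0, 2, 0))


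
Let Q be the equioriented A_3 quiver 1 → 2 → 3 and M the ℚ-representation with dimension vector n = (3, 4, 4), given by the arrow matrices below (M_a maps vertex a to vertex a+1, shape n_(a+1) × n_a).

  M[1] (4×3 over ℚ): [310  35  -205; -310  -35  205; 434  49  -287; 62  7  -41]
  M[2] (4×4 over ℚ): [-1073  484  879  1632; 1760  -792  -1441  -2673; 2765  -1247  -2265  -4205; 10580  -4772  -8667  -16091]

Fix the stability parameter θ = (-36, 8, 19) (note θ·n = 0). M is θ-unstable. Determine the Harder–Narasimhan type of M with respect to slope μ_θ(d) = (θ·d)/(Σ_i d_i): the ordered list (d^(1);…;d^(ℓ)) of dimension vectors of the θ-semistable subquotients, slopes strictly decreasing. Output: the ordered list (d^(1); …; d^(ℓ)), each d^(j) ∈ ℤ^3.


Barcode: M ≅ I[1,1]^2, I[1,2], I[2,3]^3, I[3,3]. HN layers by μ_θ (3 steps, strictly decreasing):
  μ^(1)=19; μ^(2)=8; μ^(3)=-36

((0, 0, 4); (0, 4, 0); (3, 0, 0))


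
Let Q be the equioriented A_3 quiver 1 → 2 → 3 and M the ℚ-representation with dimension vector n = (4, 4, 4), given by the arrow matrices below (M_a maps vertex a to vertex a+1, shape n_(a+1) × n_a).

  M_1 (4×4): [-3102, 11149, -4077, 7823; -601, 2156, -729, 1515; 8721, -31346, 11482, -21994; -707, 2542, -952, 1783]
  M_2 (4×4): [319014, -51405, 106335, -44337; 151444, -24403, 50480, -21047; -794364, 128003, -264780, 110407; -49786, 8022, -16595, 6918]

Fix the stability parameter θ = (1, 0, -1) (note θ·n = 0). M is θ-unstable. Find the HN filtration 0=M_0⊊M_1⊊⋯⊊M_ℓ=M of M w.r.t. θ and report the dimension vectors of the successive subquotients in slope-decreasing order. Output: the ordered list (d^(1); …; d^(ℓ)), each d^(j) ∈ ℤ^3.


Barcode: M ≅ I[1,2]^2, I[1,3]^2, I[3,3]^2. HN layers by μ_θ (3 steps, strictly decreasing):
  μ^(1)=1/2; μ^(2)=0; μ^(3)=-1

((2, 2, 0); (2, 2, 2); (0, 0, 2))


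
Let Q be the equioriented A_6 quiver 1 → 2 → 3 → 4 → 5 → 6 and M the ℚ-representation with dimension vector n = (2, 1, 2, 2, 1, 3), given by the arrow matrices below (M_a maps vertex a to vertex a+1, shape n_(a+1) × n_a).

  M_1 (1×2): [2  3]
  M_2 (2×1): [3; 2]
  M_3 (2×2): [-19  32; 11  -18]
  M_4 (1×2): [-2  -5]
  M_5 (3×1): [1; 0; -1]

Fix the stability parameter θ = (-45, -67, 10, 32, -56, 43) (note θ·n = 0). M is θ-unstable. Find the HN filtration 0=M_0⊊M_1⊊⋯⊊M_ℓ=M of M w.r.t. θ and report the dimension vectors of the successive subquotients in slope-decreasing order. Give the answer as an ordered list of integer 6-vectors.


Barcode: M ≅ I[1,1], I[1,6], I[3,4], I[6,6]^2. HN layers by μ_θ (6 steps, strictly decreasing):
  μ^(1)=43; μ^(2)=32; μ^(3)=10; μ^(4)=-14/3; μ^(5)=-45; μ^(6)=-56

((0, 0, 0, 0, 0, 3); (0, 0, 0, 1, 0, 0); (0, 0, 1, 0, 0, 0); (0, 0, 1, 1, 1, 0); (1, 0, 0, 0, 0, 0); (1, 1, 0, 0, 0, 0))


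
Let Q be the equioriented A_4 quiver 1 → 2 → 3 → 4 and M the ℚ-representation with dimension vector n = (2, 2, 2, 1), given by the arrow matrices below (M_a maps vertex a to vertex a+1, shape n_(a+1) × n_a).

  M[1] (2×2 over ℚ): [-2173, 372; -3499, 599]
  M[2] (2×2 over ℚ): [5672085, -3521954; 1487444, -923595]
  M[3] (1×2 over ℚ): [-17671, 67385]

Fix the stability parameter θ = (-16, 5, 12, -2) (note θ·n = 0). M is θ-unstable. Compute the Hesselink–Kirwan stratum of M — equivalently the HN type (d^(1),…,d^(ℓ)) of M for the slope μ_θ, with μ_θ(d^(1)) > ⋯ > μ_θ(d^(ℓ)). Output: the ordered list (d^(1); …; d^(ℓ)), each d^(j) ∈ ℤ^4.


Via rank(M_{q-1}∘⋯∘M_p): M ≅ I[1,3], I[1,4].
μ_θ-semistable layers: μ^(1)=12; μ^(2)=5; μ^(3)=-16

((0, 0, 1, 0); (0, 2, 1, 1); (2, 0, 0, 0))


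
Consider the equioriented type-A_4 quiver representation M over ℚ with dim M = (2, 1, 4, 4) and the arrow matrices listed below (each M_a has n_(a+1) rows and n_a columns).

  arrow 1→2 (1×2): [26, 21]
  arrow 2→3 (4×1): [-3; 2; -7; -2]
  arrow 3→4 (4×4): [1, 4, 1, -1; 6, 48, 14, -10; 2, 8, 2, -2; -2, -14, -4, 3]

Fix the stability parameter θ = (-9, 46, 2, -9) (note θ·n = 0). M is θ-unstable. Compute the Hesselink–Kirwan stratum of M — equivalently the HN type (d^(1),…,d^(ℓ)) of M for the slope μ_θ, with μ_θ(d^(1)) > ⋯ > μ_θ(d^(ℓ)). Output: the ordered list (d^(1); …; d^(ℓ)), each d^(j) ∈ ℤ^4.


Barcode: M ≅ I[1,1], I[1,3], I[3,3], I[3,4]^2, I[4,4]^2. HN layers by μ_θ (4 steps, strictly decreasing):
  μ^(1)=24; μ^(2)=2; μ^(3)=-7/2; μ^(4)=-9

((0, 1, 1, 0); (0, 0, 1, 0); (0, 0, 2, 2); (2, 0, 0, 2))


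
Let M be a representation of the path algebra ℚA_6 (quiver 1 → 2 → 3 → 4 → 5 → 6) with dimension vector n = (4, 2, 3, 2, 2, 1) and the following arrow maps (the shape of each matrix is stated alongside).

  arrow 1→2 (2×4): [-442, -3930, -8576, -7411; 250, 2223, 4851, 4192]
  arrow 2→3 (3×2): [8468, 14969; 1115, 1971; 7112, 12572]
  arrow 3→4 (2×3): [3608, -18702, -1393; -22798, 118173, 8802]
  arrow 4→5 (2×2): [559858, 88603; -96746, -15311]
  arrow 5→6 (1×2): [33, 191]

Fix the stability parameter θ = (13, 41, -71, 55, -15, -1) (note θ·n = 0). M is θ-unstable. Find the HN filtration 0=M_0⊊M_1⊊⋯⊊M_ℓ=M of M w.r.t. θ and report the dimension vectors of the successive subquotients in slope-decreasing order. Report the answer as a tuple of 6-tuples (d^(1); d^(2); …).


Barcode: M ≅ I[1,1]^2, I[1,3], I[1,6], I[3,4], I[5,5]. HN layers by μ_θ (5 steps, strictly decreasing):
  μ^(1)=55; μ^(2)=13; μ^(3)=-17/3; μ^(4)=-15; μ^(5)=-71

((0, 0, 0, 1, 0, 0); (2, 0, 0, 1, 1, 1); (2, 2, 2, 0, 0, 0); (0, 0, 0, 0, 1, 0); (0, 0, 1, 0, 0, 0))


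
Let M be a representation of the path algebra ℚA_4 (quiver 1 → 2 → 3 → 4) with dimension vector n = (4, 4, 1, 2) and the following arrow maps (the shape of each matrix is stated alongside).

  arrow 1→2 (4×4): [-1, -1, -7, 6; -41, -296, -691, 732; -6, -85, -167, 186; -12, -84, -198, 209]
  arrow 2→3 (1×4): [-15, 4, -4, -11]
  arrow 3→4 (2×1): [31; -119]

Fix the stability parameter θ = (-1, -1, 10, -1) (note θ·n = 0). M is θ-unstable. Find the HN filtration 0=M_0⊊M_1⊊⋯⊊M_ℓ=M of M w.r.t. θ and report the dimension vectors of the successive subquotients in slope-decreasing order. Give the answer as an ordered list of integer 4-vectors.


Barcode: M ≅ I[1,2]^3, I[1,4], I[4,4]. HN layers by μ_θ (2 steps, strictly decreasing):
  μ^(1)=9/2; μ^(2)=-1

((0, 0, 1, 1); (4, 4, 0, 1))


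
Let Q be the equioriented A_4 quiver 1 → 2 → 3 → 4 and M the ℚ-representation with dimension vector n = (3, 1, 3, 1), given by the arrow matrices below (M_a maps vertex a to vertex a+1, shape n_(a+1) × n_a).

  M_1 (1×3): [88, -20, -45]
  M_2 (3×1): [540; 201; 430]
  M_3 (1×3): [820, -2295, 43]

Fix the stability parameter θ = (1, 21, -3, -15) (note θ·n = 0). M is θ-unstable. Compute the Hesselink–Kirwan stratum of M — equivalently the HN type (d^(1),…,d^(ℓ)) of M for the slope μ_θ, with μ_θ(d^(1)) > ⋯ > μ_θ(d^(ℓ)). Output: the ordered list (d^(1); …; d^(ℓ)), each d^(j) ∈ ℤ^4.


Via rank(M_{q-1}∘⋯∘M_p): M ≅ I[1,1]^2, I[1,4], I[3,3]^2.
μ_θ-semistable layers: μ^(1)=1; μ^(2)=-3

((3, 1, 1, 1); (0, 0, 2, 0))


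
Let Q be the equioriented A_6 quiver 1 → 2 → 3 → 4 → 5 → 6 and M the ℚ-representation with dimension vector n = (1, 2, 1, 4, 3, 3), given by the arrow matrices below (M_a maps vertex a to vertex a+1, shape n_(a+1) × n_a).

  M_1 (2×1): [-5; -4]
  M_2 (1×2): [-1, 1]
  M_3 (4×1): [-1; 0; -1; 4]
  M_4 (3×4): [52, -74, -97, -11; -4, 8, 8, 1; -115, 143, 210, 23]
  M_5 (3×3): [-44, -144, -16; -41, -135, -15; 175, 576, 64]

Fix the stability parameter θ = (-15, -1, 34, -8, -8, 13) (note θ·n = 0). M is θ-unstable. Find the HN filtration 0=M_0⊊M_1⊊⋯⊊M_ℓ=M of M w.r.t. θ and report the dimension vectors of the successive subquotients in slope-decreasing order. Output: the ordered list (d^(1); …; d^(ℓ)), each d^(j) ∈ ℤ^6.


Via rank(M_{q-1}∘⋯∘M_p): M ≅ I[1,6], I[2,2], I[4,4], I[4,5], I[4,6], I[6,6].
μ_θ-semistable layers: μ^(1)=13; μ^(2)=6; μ^(3)=-1; μ^(4)=-8; μ^(5)=-15

((0, 0, 0, 0, 0, 3); (0, 0, 1, 1, 1, 0); (0, 2, 0, 0, 0, 0); (0, 0, 0, 3, 2, 0); (1, 0, 0, 0, 0, 0))


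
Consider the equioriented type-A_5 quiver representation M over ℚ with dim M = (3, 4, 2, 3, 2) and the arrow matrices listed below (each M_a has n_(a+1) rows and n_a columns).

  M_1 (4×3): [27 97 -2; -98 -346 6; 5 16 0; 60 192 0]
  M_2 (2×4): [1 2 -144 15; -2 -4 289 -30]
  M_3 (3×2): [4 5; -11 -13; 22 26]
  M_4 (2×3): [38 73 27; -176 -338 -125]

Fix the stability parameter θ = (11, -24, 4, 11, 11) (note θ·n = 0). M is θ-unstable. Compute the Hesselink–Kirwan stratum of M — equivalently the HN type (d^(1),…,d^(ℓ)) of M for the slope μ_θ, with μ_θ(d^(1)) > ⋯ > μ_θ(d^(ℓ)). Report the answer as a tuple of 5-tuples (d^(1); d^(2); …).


Barcode: M ≅ I[1,2], I[1,4], I[1,5], I[2,2], I[4,5]. HN layers by μ_θ (4 steps, strictly decreasing):
  μ^(1)=11; μ^(2)=4; μ^(3)=-13/2; μ^(4)=-24

((0, 0, 0, 3, 2); (0, 0, 2, 0, 0); (3, 3, 0, 0, 0); (0, 1, 0, 0, 0))


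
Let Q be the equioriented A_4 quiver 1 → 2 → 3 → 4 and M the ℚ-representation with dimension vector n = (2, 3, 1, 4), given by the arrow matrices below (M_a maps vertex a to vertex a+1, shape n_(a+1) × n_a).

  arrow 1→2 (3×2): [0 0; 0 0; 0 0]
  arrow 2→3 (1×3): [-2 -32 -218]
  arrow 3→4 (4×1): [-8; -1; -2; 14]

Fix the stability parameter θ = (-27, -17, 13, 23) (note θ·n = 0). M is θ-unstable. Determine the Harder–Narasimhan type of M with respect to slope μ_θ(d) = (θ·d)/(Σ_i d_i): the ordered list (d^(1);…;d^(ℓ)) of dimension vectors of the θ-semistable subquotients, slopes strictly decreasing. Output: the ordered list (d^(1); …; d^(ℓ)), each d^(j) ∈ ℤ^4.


Via rank(M_{q-1}∘⋯∘M_p): M ≅ I[1,1]^2, I[2,2]^2, I[2,4], I[4,4]^3.
μ_θ-semistable layers: μ^(1)=23; μ^(2)=13; μ^(3)=-17; μ^(4)=-27

((0, 0, 0, 4); (0, 0, 1, 0); (0, 3, 0, 0); (2, 0, 0, 0))


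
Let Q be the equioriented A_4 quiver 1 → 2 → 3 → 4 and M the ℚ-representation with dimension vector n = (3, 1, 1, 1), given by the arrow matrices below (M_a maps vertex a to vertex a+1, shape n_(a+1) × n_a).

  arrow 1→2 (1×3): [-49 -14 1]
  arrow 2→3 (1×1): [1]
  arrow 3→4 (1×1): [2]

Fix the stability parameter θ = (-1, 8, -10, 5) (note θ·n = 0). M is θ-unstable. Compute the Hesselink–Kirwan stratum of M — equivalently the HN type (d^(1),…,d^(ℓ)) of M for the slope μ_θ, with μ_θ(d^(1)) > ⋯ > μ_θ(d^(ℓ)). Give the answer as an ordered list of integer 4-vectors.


Interval decomposition of M: I[1,1]^2, I[1,4].
HN type (ℓ=2): μ^(1)=5; μ^(2)=-1

((0, 0, 0, 1); (3, 1, 1, 0))


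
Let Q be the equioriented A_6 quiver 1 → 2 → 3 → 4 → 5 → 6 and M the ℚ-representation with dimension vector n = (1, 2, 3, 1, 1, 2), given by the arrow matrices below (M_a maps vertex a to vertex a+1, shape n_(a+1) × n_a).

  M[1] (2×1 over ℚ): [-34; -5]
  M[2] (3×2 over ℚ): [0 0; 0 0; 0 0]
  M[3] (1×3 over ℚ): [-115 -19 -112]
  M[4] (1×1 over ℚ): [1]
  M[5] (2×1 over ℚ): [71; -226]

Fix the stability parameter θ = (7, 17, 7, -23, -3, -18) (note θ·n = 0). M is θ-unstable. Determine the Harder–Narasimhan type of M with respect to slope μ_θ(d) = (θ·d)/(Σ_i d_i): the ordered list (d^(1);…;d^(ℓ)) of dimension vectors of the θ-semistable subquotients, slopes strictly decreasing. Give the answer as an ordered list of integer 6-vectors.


Interval decomposition of M: I[1,2], I[2,2], I[3,3]^2, I[3,6], I[6,6].
HN type (ℓ=4): μ^(1)=17; μ^(2)=7; μ^(3)=-37/4; μ^(4)=-18

((0, 2, 0, 0, 0, 0); (1, 0, 2, 0, 0, 0); (0, 0, 1, 1, 1, 1); (0, 0, 0, 0, 0, 1))


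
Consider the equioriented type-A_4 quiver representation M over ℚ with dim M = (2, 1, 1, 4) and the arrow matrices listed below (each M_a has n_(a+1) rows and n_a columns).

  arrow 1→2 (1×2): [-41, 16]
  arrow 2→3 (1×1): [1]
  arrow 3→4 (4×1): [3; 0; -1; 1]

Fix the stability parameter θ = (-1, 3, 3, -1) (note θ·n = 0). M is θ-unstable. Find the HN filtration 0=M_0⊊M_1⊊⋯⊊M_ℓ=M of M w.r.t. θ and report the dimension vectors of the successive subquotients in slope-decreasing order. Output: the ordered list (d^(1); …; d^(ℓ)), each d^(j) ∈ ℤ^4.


Barcode: M ≅ I[1,1], I[1,4], I[4,4]^3. HN layers by μ_θ (2 steps, strictly decreasing):
  μ^(1)=5/3; μ^(2)=-1

((0, 1, 1, 1); (2, 0, 0, 3))


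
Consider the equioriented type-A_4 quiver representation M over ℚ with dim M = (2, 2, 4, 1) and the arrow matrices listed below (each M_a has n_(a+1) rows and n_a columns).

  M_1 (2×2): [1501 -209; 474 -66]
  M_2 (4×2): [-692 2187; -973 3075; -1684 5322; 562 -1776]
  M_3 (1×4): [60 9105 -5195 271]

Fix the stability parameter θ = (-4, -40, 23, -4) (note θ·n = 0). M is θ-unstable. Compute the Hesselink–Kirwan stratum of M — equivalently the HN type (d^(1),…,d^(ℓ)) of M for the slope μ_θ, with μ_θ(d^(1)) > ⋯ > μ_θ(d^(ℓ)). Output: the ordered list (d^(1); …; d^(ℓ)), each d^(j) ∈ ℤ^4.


Interval decomposition of M: I[1,1], I[1,4], I[2,3], I[3,3]^2.
HN type (ℓ=5): μ^(1)=23; μ^(2)=19/2; μ^(3)=-4; μ^(4)=-22; μ^(5)=-40

((0, 0, 3, 0); (0, 0, 1, 1); (1, 0, 0, 0); (1, 1, 0, 0); (0, 1, 0, 0))


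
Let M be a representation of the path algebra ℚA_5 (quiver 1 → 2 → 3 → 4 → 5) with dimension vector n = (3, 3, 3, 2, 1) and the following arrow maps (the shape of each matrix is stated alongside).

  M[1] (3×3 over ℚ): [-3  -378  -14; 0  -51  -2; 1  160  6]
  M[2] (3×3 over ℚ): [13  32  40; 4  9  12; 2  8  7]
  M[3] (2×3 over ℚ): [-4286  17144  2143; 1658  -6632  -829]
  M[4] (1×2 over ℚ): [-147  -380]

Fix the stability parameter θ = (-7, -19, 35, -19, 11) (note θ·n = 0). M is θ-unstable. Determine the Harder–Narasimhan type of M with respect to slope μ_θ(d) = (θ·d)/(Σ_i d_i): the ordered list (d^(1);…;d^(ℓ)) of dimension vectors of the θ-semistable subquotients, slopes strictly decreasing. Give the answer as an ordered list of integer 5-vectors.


Barcode: M ≅ I[1,1], I[1,3], I[1,5], I[2,3], I[4,4]. HN layers by μ_θ (6 steps, strictly decreasing):
  μ^(1)=35; μ^(2)=11; μ^(3)=8; μ^(4)=-7; μ^(5)=-13; μ^(6)=-19

((0, 0, 2, 0, 0); (0, 0, 0, 0, 1); (0, 0, 1, 1, 0); (1, 0, 0, 0, 0); (2, 2, 0, 0, 0); (0, 1, 0, 1, 0))


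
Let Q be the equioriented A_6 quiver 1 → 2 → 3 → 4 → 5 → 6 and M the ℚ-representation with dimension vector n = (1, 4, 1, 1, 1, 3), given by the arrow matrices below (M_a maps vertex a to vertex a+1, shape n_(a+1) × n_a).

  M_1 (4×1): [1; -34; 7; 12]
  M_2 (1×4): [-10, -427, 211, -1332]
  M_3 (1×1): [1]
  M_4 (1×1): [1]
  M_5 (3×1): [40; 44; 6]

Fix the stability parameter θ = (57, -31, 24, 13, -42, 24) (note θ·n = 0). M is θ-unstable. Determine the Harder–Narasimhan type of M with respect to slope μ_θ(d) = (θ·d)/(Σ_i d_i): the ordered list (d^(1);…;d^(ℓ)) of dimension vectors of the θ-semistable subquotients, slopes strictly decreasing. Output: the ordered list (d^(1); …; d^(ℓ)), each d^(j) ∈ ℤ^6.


Interval decomposition of M: I[1,6], I[2,2]^3, I[6,6]^2.
HN type (ℓ=3): μ^(1)=24; μ^(2)=21/5; μ^(3)=-31

((0, 0, 0, 0, 0, 3); (1, 1, 1, 1, 1, 0); (0, 3, 0, 0, 0, 0))


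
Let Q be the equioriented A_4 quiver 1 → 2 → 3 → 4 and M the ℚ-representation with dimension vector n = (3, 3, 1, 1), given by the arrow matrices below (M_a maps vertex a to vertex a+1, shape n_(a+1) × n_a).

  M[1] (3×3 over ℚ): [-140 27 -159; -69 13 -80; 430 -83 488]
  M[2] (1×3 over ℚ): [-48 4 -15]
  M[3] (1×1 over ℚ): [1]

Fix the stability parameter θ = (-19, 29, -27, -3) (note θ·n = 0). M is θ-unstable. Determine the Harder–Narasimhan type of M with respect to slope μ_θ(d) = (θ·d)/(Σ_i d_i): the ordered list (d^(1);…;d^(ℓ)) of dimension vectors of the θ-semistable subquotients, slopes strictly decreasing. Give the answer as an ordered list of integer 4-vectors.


Via rank(M_{q-1}∘⋯∘M_p): M ≅ I[1,2]^2, I[1,4].
μ_θ-semistable layers: μ^(1)=29; μ^(2)=-1/3; μ^(3)=-19

((0, 2, 0, 0); (0, 1, 1, 1); (3, 0, 0, 0))


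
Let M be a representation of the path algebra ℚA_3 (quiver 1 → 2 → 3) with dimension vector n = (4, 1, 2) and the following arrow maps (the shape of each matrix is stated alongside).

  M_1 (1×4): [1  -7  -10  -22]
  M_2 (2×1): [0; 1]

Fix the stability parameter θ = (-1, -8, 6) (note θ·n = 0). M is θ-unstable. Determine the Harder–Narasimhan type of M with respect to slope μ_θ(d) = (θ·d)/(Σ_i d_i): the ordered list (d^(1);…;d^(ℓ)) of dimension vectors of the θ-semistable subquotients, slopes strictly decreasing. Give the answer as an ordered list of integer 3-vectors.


Interval decomposition of M: I[1,1]^3, I[1,3], I[3,3].
HN type (ℓ=3): μ^(1)=6; μ^(2)=-1; μ^(3)=-9/2

((0, 0, 2); (3, 0, 0); (1, 1, 0))


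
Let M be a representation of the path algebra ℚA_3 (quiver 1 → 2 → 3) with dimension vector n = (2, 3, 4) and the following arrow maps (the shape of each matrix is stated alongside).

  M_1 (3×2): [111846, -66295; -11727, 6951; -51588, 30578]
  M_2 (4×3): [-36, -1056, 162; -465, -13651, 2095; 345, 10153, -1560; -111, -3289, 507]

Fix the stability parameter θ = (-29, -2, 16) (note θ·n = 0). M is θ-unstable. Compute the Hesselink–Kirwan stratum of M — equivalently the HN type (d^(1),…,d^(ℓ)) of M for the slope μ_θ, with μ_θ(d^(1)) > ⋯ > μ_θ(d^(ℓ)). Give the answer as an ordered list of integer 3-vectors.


Interval decomposition of M: I[1,2], I[1,3], I[2,3], I[3,3]^2.
HN type (ℓ=3): μ^(1)=16; μ^(2)=-2; μ^(3)=-29

((0, 0, 4); (0, 3, 0); (2, 0, 0))


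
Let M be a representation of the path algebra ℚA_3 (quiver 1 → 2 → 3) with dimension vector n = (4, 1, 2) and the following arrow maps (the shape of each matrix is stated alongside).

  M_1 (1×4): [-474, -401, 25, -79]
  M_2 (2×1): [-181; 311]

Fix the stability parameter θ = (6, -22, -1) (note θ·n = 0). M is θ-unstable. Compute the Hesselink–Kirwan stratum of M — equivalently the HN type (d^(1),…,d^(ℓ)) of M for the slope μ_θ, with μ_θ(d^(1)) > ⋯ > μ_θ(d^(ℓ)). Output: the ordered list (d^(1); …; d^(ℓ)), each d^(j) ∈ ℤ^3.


Barcode: M ≅ I[1,1]^3, I[1,3], I[3,3]. HN layers by μ_θ (3 steps, strictly decreasing):
  μ^(1)=6; μ^(2)=-1; μ^(3)=-8

((3, 0, 0); (0, 0, 2); (1, 1, 0))


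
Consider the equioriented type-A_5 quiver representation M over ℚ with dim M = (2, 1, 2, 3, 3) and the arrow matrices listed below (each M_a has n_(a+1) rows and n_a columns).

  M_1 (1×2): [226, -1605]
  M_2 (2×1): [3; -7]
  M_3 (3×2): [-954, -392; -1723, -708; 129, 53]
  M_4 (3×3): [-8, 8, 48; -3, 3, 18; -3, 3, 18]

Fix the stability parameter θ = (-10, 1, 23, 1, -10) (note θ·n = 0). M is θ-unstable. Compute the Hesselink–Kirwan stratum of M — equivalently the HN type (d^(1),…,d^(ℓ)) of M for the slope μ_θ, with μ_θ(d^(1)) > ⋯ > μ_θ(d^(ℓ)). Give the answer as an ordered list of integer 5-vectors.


Via rank(M_{q-1}∘⋯∘M_p): M ≅ I[1,1], I[1,5], I[3,4], I[4,4], I[5,5]^2.
μ_θ-semistable layers: μ^(1)=12; μ^(2)=14/3; μ^(3)=1; μ^(4)=-10

((0, 0, 1, 1, 0); (0, 0, 1, 1, 1); (0, 1, 0, 1, 0); (2, 0, 0, 0, 2))


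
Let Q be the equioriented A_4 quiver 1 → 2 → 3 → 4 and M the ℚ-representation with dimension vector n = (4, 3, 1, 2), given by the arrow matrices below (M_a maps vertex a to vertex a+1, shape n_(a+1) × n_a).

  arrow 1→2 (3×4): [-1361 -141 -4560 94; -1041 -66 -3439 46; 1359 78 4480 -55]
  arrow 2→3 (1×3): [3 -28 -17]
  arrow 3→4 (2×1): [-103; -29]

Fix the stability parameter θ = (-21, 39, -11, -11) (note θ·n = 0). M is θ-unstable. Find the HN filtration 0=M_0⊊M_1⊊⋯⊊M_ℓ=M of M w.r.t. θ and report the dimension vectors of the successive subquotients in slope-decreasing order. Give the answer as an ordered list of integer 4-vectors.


Via rank(M_{q-1}∘⋯∘M_p): M ≅ I[1,1], I[1,2]^2, I[1,4], I[4,4].
μ_θ-semistable layers: μ^(1)=39; μ^(2)=17/3; μ^(3)=-11; μ^(4)=-21

((0, 2, 0, 0); (0, 1, 1, 1); (0, 0, 0, 1); (4, 0, 0, 0))
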